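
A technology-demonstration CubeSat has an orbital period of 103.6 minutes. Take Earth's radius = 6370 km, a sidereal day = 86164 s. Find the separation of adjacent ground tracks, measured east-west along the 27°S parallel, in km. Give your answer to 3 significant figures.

2570 km

T = 103.6 min = 6216.0 s.
Node shift per orbit = (6216.0/86164) × 360° = 25.97°.
Equatorial spacing = 25.97 × 111.2 km/° = 2887 km.
At 27° latitude, spacing = 2887 × cos(27°) = 2573 km.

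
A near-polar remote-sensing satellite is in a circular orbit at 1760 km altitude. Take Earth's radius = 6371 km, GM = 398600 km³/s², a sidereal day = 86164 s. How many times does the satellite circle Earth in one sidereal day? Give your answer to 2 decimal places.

Semi-major axis a = 6371 + 1760 = 8131 km. Period T = 2π√(a³/μ) = 2π√(8131³/398600) = 7296.7 s = 121.61 min.
Orbits per sidereal day = 86164 / 7296.7 = 11.809.

11.81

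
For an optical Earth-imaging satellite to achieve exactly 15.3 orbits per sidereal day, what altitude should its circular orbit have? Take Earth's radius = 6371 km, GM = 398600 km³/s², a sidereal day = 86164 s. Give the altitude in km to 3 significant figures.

Required period T = 86164 / 15.3 = 5631.6 s.
From T = 2π√(a³/μ): a = (μ T²/4π²)^(1/3) = (398600 × 5631.6² / 4π²)^(1/3) = 6841 km.
Altitude h = a − R = 6841 − 6371 = 470 km.

470 km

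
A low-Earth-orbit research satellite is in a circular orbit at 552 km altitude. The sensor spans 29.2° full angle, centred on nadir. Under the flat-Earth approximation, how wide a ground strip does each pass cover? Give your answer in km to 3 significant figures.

Half-angle = 29.2°/2 = 14.6°.
Swath width ≈ 2h·tan(θ/2) = 2 × 552 × tan(14.6°) = 287.6 km.

288 km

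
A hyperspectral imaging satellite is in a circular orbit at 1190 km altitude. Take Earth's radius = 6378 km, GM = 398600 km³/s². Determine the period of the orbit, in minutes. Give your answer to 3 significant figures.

109 min

Semi-major axis a = 6378 + 1190 = 7568 km. Period T = 2π√(a³/μ) = 2π√(7568³/398600) = 6552.1 s = 109.20 min.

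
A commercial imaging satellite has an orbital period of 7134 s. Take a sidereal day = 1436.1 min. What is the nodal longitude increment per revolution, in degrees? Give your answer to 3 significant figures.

During one orbit Earth rotates (7134.0 / 86166) × 360° = 29.81°.

29.8°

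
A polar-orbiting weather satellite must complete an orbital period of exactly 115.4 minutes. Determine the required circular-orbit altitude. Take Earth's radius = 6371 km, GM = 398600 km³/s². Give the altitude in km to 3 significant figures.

T = 115.4 min = 6924.0 s.
From T = 2π√(a³/μ): a = (μ T²/4π²)^(1/3) = (398600 × 6924.0² / 4π²)^(1/3) = 7852 km.
Altitude h = a − R = 7852 − 6371 = 1481 km.

1480 km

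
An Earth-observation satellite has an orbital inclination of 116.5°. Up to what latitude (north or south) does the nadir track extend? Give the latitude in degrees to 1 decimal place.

Retrograde orbit: the ground track reaches ±(180° − i) = ±(180 − 116.5) = ±63.5°.

63.5°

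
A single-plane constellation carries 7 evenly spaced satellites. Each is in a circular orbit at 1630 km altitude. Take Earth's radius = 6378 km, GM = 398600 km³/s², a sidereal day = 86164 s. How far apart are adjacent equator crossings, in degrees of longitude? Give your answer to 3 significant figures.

Semi-major axis a = 6378 + 1630 = 8008 km. Period T = 2π√(a³/μ) = 2π√(8008³/398600) = 7131.8 s = 118.86 min.
Single-satellite node shift = (7131.8/86164) × 360° = 29.80°.
With 7 satellites evenly phased, successive equator crossings are 29.80/7 = 4.257° apart.

4.26°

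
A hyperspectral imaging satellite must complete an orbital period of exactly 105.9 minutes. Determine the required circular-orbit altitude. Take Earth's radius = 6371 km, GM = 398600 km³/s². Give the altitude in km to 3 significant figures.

T = 105.9 min = 6354.0 s.
From T = 2π√(a³/μ): a = (μ T²/4π²)^(1/3) = (398600 × 6354.0² / 4π²)^(1/3) = 7415 km.
Altitude h = a − R = 7415 − 6371 = 1044 km.

1040 km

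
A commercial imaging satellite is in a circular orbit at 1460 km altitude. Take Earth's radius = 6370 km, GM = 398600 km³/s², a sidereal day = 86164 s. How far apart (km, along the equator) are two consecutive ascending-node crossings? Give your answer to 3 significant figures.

Semi-major axis a = 6370 + 1460 = 7830 km. Period T = 2π√(a³/μ) = 2π√(7830³/398600) = 6895.3 s = 114.92 min.
During one orbit Earth rotates (6895.3 / 86164) × 360° = 28.81°.
At the equator that is 28.81° × (2π·6370/360) km/° = 28.81 × 111.2 = 3203 km.

3200 km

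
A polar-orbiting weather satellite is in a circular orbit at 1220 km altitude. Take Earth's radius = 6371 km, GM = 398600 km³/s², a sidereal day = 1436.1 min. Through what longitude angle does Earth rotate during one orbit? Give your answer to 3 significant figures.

27.5°

Semi-major axis a = 6371 + 1220 = 7591 km. Period T = 2π√(a³/μ) = 2π√(7591³/398600) = 6582.0 s = 109.70 min.
During one orbit Earth rotates (6582.0 / 86166) × 360° = 27.50°.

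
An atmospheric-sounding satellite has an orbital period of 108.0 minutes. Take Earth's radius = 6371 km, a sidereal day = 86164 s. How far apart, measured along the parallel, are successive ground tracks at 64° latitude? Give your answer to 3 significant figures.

1320 km

T = 108.0 min = 6480.0 s.
Node shift per orbit = (6480.0/86164) × 360° = 27.07°.
Equatorial spacing = 27.07 × 111.2 km/° = 3010 km.
At 64° latitude, spacing = 3010 × cos(64°) = 1320 km.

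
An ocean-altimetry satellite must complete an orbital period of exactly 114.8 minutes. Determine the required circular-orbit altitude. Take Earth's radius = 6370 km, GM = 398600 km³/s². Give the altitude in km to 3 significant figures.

T = 114.8 min = 6888.0 s.
From T = 2π√(a³/μ): a = (μ T²/4π²)^(1/3) = (398600 × 6888.0² / 4π²)^(1/3) = 7824 km.
Altitude h = a − R = 7824 − 6370 = 1454 km.

1450 km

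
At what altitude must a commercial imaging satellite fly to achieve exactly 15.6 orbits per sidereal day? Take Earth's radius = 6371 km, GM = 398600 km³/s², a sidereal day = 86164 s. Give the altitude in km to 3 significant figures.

382 km

Required period T = 86164 / 15.6 = 5523.3 s.
From T = 2π√(a³/μ): a = (μ T²/4π²)^(1/3) = (398600 × 5523.3² / 4π²)^(1/3) = 6753 km.
Altitude h = a − R = 6753 − 6371 = 382 km.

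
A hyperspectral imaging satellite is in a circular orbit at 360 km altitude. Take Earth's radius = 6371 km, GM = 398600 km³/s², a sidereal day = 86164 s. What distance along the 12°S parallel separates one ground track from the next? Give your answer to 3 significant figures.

2500 km

Semi-major axis a = 6371 + 360 = 6731 km. Period T = 2π√(a³/μ) = 2π√(6731³/398600) = 5495.8 s = 91.60 min.
Node shift per orbit = (5495.8/86164) × 360° = 22.96°.
Equatorial spacing = 22.96 × 111.2 km/° = 2553 km.
At 12° latitude, spacing = 2553 × cos(12°) = 2497 km.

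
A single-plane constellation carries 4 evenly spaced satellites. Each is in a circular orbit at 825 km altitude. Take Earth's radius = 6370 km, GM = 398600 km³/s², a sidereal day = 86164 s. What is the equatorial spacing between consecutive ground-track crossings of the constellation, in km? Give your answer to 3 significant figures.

705 km

Semi-major axis a = 6370 + 825 = 7195 km. Period T = 2π√(a³/μ) = 2π√(7195³/398600) = 6073.8 s = 101.23 min.
Single-satellite node shift = (6073.8/86164) × 360° = 25.38°.
With 4 satellites evenly phased, successive equator crossings are 25.38/4 = 6.344° apart.
That is 6.344 × 111.2 = 705 km at the equator.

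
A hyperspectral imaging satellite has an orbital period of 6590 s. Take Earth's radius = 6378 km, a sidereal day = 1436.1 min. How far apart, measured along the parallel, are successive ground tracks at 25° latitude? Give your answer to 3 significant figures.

2780 km

Node shift per orbit = (6590.0/86166) × 360° = 27.53°.
Equatorial spacing = 27.53 × 111.3 km/° = 3065 km.
At 25° latitude, spacing = 3065 × cos(25°) = 2778 km.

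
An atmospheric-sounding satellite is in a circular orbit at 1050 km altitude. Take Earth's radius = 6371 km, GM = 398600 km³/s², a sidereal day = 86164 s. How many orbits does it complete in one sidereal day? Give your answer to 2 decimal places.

Semi-major axis a = 6371 + 1050 = 7421 km. Period T = 2π√(a³/μ) = 2π√(7421³/398600) = 6362.2 s = 106.04 min.
Orbits per sidereal day = 86164 / 6362.2 = 13.543.

13.54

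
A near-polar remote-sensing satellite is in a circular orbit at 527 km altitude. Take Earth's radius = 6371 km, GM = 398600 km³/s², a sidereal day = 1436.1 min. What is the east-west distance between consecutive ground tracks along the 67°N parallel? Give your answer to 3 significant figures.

Semi-major axis a = 6371 + 527 = 6898 km. Period T = 2π√(a³/μ) = 2π√(6898³/398600) = 5701.6 s = 95.03 min.
Node shift per orbit = (5701.6/86166) × 360° = 23.82°.
Equatorial spacing = 23.82 × 111.2 km/° = 2649 km.
At 67° latitude, spacing = 2649 × cos(67°) = 1035 km.

1030 km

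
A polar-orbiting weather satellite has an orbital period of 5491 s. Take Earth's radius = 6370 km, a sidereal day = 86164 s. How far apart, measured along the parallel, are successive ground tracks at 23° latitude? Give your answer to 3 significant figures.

Node shift per orbit = (5491.0/86164) × 360° = 22.94°.
Equatorial spacing = 22.94 × 111.2 km/° = 2551 km.
At 23° latitude, spacing = 2551 × cos(23°) = 2348 km.

2350 km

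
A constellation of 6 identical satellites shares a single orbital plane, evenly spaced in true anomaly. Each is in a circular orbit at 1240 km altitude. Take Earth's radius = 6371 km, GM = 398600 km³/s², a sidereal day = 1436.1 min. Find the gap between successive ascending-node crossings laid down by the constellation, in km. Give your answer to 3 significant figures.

512 km

Semi-major axis a = 6371 + 1240 = 7611 km. Period T = 2π√(a³/μ) = 2π√(7611³/398600) = 6608.1 s = 110.13 min.
Single-satellite node shift = (6608.1/86166) × 360° = 27.61°.
With 6 satellites evenly phased, successive equator crossings are 27.61/6 = 4.601° apart.
That is 4.601 × 111.2 = 512 km at the equator.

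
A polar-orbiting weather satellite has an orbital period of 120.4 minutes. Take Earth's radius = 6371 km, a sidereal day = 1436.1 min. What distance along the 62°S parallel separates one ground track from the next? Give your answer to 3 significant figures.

T = 120.4 min = 7224.0 s.
Node shift per orbit = (7224.0/86166) × 360° = 30.18°.
Equatorial spacing = 30.18 × 111.2 km/° = 3356 km.
At 62° latitude, spacing = 3356 × cos(62°) = 1576 km.

1580 km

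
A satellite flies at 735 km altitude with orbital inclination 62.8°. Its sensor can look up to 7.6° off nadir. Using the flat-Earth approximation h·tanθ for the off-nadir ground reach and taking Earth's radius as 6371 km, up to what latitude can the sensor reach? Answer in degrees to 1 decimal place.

For a prograde orbit the ground track reaches latitude ±i = ±62.8°.
Sensor half-swath on the ground ≈ 735·tan(7.6°) = 98 km = 0.88° of latitude.
Maximum observable latitude ≈ 62.8 + 0.88 = 63.7°.

63.7°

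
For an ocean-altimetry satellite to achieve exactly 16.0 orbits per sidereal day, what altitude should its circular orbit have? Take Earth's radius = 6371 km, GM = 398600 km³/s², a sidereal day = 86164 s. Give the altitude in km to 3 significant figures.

Required period T = 86164 / 16.0 = 5385.2 s.
From T = 2π√(a³/μ): a = (μ T²/4π²)^(1/3) = (398600 × 5385.2² / 4π²)^(1/3) = 6640 km.
Altitude h = a − R = 6640 − 6371 = 269 km.

269 km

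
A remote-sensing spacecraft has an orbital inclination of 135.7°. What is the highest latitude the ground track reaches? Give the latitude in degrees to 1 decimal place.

44.3°

Retrograde orbit: the ground track reaches ±(180° − i) = ±(180 − 135.7) = ±44.3°.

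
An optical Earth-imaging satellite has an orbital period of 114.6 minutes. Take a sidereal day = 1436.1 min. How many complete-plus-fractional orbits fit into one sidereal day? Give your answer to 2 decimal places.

12.53

T = 114.6 min = 6876.0 s.
Orbits per sidereal day = 86166 / 6876.0 = 12.531.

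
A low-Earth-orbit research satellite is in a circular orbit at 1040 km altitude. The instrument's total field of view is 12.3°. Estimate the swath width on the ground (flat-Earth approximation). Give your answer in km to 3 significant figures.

224 km

Half-angle = 12.3°/2 = 6.15°.
Swath width ≈ 2h·tan(θ/2) = 2 × 1040 × tan(6.15°) = 224.1 km.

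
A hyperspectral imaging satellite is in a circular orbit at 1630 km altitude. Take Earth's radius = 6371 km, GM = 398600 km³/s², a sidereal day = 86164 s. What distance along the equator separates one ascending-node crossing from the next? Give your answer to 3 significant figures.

3310 km

Semi-major axis a = 6371 + 1630 = 8001 km. Period T = 2π√(a³/μ) = 2π√(8001³/398600) = 7122.4 s = 118.71 min.
During one orbit Earth rotates (7122.4 / 86164) × 360° = 29.76°.
At the equator that is 29.76° × (2π·6371/360) km/° = 29.76 × 111.2 = 3309 km.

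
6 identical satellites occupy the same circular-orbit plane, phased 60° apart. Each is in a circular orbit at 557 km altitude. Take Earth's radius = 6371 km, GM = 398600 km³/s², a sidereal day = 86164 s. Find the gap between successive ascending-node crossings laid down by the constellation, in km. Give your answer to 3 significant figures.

444 km

Semi-major axis a = 6371 + 557 = 6928 km. Period T = 2π√(a³/μ) = 2π√(6928³/398600) = 5738.8 s = 95.65 min.
Single-satellite node shift = (5738.8/86164) × 360° = 23.98°.
With 6 satellites evenly phased, successive equator crossings are 23.98/6 = 3.996° apart.
That is 3.996 × 111.2 = 444 km at the equator.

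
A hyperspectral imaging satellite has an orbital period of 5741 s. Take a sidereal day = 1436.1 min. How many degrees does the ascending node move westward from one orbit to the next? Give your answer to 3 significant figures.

During one orbit Earth rotates (5741.0 / 86166) × 360° = 23.99°.

24.0°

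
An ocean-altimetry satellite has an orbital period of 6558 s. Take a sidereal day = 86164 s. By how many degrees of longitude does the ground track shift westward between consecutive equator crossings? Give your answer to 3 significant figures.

27.4°

During one orbit Earth rotates (6558.0 / 86164) × 360° = 27.40°.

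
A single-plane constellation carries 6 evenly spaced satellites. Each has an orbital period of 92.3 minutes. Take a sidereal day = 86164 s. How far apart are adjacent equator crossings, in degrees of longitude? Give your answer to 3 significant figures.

T = 92.3 min = 5538.0 s.
Single-satellite node shift = (5538.0/86164) × 360° = 23.14°.
With 6 satellites evenly phased, successive equator crossings are 23.14/6 = 3.856° apart.

3.86°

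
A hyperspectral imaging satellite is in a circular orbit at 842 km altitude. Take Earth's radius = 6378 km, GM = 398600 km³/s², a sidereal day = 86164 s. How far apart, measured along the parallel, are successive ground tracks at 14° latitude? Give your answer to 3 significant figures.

Semi-major axis a = 6378 + 842 = 7220 km. Period T = 2π√(a³/μ) = 2π√(7220³/398600) = 6105.4 s = 101.76 min.
Node shift per orbit = (6105.4/86164) × 360° = 25.51°.
Equatorial spacing = 25.51 × 111.3 km/° = 2840 km.
At 14° latitude, spacing = 2840 × cos(14°) = 2755 km.

2760 km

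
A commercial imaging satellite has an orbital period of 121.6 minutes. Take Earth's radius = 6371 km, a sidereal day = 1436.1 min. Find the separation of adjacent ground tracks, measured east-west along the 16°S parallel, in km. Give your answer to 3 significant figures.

3260 km

T = 121.6 min = 7296.0 s.
Node shift per orbit = (7296.0/86166) × 360° = 30.48°.
Equatorial spacing = 30.48 × 111.2 km/° = 3390 km.
At 16° latitude, spacing = 3390 × cos(16°) = 3258 km.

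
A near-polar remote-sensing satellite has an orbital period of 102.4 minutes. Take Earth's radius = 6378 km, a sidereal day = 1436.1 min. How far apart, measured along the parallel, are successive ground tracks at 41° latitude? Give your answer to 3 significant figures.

2160 km

T = 102.4 min = 6144.0 s.
Node shift per orbit = (6144.0/86166) × 360° = 25.67°.
Equatorial spacing = 25.67 × 111.3 km/° = 2857 km.
At 41° latitude, spacing = 2857 × cos(41°) = 2157 km.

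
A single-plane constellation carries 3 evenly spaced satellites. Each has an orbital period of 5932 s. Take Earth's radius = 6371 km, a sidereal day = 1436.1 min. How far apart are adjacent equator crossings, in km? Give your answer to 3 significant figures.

Single-satellite node shift = (5932.0/86166) × 360° = 24.78°.
With 3 satellites evenly phased, successive equator crossings are 24.78/3 = 8.261° apart.
That is 8.261 × 111.2 = 919 km at the equator.

919 km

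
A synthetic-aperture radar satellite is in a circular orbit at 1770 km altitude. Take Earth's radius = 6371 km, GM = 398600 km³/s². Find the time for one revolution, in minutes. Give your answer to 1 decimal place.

Semi-major axis a = 6371 + 1770 = 8141 km. Period T = 2π√(a³/μ) = 2π√(8141³/398600) = 7310.2 s = 121.84 min.

121.8 min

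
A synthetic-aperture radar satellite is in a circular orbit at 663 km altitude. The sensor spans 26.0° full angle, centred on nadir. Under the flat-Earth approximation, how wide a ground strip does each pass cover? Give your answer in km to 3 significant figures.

Half-angle = 26.0°/2 = 13°.
Swath width ≈ 2h·tan(θ/2) = 2 × 663 × tan(13°) = 306.1 km.

306 km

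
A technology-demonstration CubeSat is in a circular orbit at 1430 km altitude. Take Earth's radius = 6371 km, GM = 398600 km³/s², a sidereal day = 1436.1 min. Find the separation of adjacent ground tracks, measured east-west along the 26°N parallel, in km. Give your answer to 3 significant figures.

2860 km

Semi-major axis a = 6371 + 1430 = 7801 km. Period T = 2π√(a³/μ) = 2π√(7801³/398600) = 6857.0 s = 114.28 min.
Node shift per orbit = (6857.0/86166) × 360° = 28.65°.
Equatorial spacing = 28.65 × 111.2 km/° = 3186 km.
At 26° latitude, spacing = 3186 × cos(26°) = 2863 km.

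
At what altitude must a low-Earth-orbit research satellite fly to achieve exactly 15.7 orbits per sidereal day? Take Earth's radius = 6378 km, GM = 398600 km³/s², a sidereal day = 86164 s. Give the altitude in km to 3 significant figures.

347 km

Required period T = 86164 / 15.7 = 5488.2 s.
From T = 2π√(a³/μ): a = (μ T²/4π²)^(1/3) = (398600 × 5488.2² / 4π²)^(1/3) = 6725 km.
Altitude h = a − R = 6725 − 6378 = 347 km.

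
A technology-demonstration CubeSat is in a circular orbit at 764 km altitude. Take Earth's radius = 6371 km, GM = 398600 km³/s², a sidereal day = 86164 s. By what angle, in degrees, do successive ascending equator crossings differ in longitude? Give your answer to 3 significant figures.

25.1°

Semi-major axis a = 6371 + 764 = 7135 km. Period T = 2π√(a³/μ) = 2π√(7135³/398600) = 5997.9 s = 99.97 min.
During one orbit Earth rotates (5997.9 / 86164) × 360° = 25.06°.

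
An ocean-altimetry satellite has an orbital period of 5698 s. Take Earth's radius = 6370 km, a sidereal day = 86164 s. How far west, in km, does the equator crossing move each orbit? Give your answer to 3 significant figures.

2650 km

During one orbit Earth rotates (5698.0 / 86164) × 360° = 23.81°.
At the equator that is 23.81° × (2π·6370/360) km/° = 23.81 × 111.2 = 2647 km.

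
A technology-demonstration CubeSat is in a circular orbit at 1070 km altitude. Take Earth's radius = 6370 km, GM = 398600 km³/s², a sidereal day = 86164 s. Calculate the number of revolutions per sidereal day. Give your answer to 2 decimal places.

13.49

Semi-major axis a = 6370 + 1070 = 7440 km. Period T = 2π√(a³/μ) = 2π√(7440³/398600) = 6386.6 s = 106.44 min.
Orbits per sidereal day = 86164 / 6386.6 = 13.491.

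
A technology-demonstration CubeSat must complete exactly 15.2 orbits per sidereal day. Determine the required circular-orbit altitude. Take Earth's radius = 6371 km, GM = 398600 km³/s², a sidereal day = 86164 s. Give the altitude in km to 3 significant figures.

500 km

Required period T = 86164 / 15.2 = 5668.7 s.
From T = 2π√(a³/μ): a = (μ T²/4π²)^(1/3) = (398600 × 5668.7² / 4π²)^(1/3) = 6871 km.
Altitude h = a − R = 6871 − 6371 = 500 km.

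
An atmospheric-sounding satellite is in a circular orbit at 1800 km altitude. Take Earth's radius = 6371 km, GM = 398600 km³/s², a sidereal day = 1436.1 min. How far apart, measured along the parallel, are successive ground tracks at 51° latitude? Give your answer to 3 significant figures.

2150 km

Semi-major axis a = 6371 + 1800 = 8171 km. Period T = 2π√(a³/μ) = 2π√(8171³/398600) = 7350.6 s = 122.51 min.
Node shift per orbit = (7350.6/86166) × 360° = 30.71°.
Equatorial spacing = 30.71 × 111.2 km/° = 3415 km.
At 51° latitude, spacing = 3415 × cos(51°) = 2149 km.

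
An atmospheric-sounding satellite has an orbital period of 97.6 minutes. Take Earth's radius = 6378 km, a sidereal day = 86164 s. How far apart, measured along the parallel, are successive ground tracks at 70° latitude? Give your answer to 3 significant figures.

932 km

T = 97.6 min = 5856.0 s.
Node shift per orbit = (5856.0/86164) × 360° = 24.47°.
Equatorial spacing = 24.47 × 111.3 km/° = 2724 km.
At 70° latitude, spacing = 2724 × cos(70°) = 932 km.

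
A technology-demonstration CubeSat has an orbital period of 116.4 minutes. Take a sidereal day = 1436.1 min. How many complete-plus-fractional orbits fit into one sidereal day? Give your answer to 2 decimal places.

12.34

T = 116.4 min = 6984.0 s.
Orbits per sidereal day = 86166 / 6984.0 = 12.338.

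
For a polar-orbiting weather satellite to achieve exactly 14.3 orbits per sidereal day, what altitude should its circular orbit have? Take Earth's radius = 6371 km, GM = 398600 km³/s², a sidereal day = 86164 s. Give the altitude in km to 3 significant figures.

Required period T = 86164 / 14.3 = 6025.5 s.
From T = 2π√(a³/μ): a = (μ T²/4π²)^(1/3) = (398600 × 6025.5² / 4π²)^(1/3) = 7157 km.
Altitude h = a − R = 7157 − 6371 = 786 km.

786 km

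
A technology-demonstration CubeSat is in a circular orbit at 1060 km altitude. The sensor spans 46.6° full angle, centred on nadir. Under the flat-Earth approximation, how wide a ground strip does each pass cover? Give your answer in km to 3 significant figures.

Half-angle = 46.6°/2 = 23.3°.
Swath width ≈ 2h·tan(θ/2) = 2 × 1060 × tan(23.3°) = 913.0 km.

913 km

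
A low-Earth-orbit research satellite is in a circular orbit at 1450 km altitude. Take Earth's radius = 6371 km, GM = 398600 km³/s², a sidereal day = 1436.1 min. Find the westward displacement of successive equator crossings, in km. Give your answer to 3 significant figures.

Semi-major axis a = 6371 + 1450 = 7821 km. Period T = 2π√(a³/μ) = 2π√(7821³/398600) = 6883.4 s = 114.72 min.
During one orbit Earth rotates (6883.4 / 86166) × 360° = 28.76°.
At the equator that is 28.76° × (2π·6371/360) km/° = 28.76 × 111.2 = 3198 km.

3200 km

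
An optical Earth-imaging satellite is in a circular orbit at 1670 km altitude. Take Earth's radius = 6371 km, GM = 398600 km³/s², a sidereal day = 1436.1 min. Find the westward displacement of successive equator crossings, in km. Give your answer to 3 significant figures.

Semi-major axis a = 6371 + 1670 = 8041 km. Period T = 2π√(a³/μ) = 2π√(8041³/398600) = 7175.9 s = 119.60 min.
During one orbit Earth rotates (7175.9 / 86166) × 360° = 29.98°.
At the equator that is 29.98° × (2π·6371/360) km/° = 29.98 × 111.2 = 3334 km.

3330 km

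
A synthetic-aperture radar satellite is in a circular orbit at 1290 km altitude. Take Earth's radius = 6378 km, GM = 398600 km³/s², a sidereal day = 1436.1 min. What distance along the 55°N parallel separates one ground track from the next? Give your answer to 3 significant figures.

Semi-major axis a = 6378 + 1290 = 7668 km. Period T = 2π√(a³/μ) = 2π√(7668³/398600) = 6682.4 s = 111.37 min.
Node shift per orbit = (6682.4/86166) × 360° = 27.92°.
Equatorial spacing = 27.92 × 111.3 km/° = 3108 km.
At 55° latitude, spacing = 3108 × cos(55°) = 1783 km.

1780 km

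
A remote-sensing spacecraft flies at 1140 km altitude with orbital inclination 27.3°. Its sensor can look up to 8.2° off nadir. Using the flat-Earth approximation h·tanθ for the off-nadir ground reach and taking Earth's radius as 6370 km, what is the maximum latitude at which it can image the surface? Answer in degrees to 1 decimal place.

For a prograde orbit the ground track reaches latitude ±i = ±27.3°.
Sensor half-swath on the ground ≈ 1140·tan(8.2°) = 164 km = 1.48° of latitude.
Maximum observable latitude ≈ 27.3 + 1.48 = 28.8°.

28.8°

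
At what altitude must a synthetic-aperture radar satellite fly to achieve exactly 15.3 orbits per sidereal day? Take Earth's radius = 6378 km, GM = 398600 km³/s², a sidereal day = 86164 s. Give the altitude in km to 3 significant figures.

463 km

Required period T = 86164 / 15.3 = 5631.6 s.
From T = 2π√(a³/μ): a = (μ T²/4π²)^(1/3) = (398600 × 5631.6² / 4π²)^(1/3) = 6841 km.
Altitude h = a − R = 6841 − 6378 = 463 km.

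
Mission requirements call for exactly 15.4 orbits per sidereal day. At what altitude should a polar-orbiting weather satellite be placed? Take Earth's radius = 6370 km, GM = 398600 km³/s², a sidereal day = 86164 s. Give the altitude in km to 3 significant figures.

Required period T = 86164 / 15.4 = 5595.1 s.
From T = 2π√(a³/μ): a = (μ T²/4π²)^(1/3) = (398600 × 5595.1² / 4π²)^(1/3) = 6812 km.
Altitude h = a − R = 6812 − 6370 = 442 km.

442 km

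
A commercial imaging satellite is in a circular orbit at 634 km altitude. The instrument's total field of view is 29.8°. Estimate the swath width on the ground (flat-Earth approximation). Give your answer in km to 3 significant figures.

Half-angle = 29.8°/2 = 14.9°.
Swath width ≈ 2h·tan(θ/2) = 2 × 634 × tan(14.9°) = 337.4 km.

337 km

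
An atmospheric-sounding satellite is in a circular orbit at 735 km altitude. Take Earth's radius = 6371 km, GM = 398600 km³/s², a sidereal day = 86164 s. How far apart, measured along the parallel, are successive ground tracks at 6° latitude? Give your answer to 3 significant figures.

Semi-major axis a = 6371 + 735 = 7106 km. Period T = 2π√(a³/μ) = 2π√(7106³/398600) = 5961.4 s = 99.36 min.
Node shift per orbit = (5961.4/86164) × 360° = 24.91°.
Equatorial spacing = 24.91 × 111.2 km/° = 2770 km.
At 6° latitude, spacing = 2770 × cos(6°) = 2754 km.

2750 km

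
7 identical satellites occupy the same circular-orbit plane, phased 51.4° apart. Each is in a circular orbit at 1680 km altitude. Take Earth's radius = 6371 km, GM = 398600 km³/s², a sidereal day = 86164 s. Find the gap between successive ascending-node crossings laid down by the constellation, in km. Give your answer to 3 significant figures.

Semi-major axis a = 6371 + 1680 = 8051 km. Period T = 2π√(a³/μ) = 2π√(8051³/398600) = 7189.3 s = 119.82 min.
Single-satellite node shift = (7189.3/86164) × 360° = 30.04°.
With 7 satellites evenly phased, successive equator crossings are 30.04/7 = 4.291° apart.
That is 4.291 × 111.2 = 477 km at the equator.

477 km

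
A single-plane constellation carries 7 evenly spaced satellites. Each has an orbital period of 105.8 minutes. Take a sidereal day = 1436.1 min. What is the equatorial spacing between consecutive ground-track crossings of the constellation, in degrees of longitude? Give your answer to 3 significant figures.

T = 105.8 min = 6348.0 s.
Single-satellite node shift = (6348.0/86166) × 360° = 26.52°.
With 7 satellites evenly phased, successive equator crossings are 26.52/7 = 3.789° apart.

3.79°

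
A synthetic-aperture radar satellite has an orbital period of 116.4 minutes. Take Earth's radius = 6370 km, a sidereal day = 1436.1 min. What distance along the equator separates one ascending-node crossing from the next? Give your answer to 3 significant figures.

3240 km

T = 116.4 min = 6984.0 s.
During one orbit Earth rotates (6984.0 / 86166) × 360° = 29.18°.
At the equator that is 29.18° × (2π·6370/360) km/° = 29.18 × 111.2 = 3244 km.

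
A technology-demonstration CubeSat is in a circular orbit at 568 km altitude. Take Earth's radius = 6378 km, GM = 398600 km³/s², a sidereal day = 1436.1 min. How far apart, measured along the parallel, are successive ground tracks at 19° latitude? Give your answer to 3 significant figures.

Semi-major axis a = 6378 + 568 = 6946 km. Period T = 2π√(a³/μ) = 2π√(6946³/398600) = 5761.2 s = 96.02 min.
Node shift per orbit = (5761.2/86166) × 360° = 24.07°.
Equatorial spacing = 24.07 × 111.3 km/° = 2679 km.
At 19° latitude, spacing = 2679 × cos(19°) = 2533 km.

2530 km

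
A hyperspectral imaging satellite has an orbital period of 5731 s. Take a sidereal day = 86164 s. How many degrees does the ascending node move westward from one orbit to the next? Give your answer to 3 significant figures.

23.9°

During one orbit Earth rotates (5731.0 / 86164) × 360° = 23.94°.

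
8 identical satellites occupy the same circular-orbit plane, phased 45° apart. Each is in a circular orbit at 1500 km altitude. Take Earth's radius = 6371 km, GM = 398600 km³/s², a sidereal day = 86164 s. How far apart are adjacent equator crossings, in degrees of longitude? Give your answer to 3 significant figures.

Semi-major axis a = 6371 + 1500 = 7871 km. Period T = 2π√(a³/μ) = 2π√(7871³/398600) = 6949.5 s = 115.83 min.
Single-satellite node shift = (6949.5/86164) × 360° = 29.04°.
With 8 satellites evenly phased, successive equator crossings are 29.04/8 = 3.629° apart.

3.63°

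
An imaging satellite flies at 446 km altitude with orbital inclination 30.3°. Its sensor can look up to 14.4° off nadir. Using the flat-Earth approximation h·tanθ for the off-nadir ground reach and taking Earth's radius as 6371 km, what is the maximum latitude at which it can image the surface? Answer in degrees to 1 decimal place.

31.3°

For a prograde orbit the ground track reaches latitude ±i = ±30.3°.
Sensor half-swath on the ground ≈ 446·tan(14.4°) = 115 km = 1.03° of latitude.
Maximum observable latitude ≈ 30.3 + 1.03 = 31.3°.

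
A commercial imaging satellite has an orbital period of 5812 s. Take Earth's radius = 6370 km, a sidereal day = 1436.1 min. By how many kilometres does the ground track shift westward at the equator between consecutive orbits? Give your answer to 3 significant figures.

During one orbit Earth rotates (5812.0 / 86166) × 360° = 24.28°.
At the equator that is 24.28° × (2π·6370/360) km/° = 24.28 × 111.2 = 2700 km.

2700 km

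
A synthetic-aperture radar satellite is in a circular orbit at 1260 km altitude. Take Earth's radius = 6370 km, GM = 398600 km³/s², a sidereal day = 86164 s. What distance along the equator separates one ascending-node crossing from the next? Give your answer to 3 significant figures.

Semi-major axis a = 6370 + 1260 = 7630 km. Period T = 2π√(a³/μ) = 2π√(7630³/398600) = 6632.8 s = 110.55 min.
During one orbit Earth rotates (6632.8 / 86164) × 360° = 27.71°.
At the equator that is 27.71° × (2π·6370/360) km/° = 27.71 × 111.2 = 3081 km.

3080 km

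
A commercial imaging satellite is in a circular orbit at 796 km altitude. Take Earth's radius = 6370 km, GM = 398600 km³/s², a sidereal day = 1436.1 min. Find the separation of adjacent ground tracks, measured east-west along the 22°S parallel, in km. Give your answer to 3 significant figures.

Semi-major axis a = 6370 + 796 = 7166 km. Period T = 2π√(a³/μ) = 2π√(7166³/398600) = 6037.1 s = 100.62 min.
Node shift per orbit = (6037.1/86166) × 360° = 25.22°.
Equatorial spacing = 25.22 × 111.2 km/° = 2804 km.
At 22° latitude, spacing = 2804 × cos(22°) = 2600 km.

2600 km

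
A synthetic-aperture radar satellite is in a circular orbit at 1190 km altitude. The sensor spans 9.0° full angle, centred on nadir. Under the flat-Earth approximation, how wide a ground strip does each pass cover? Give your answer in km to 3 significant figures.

Half-angle = 9.0°/2 = 4.5°.
Swath width ≈ 2h·tan(θ/2) = 2 × 1190 × tan(4.5°) = 187.3 km.

187 km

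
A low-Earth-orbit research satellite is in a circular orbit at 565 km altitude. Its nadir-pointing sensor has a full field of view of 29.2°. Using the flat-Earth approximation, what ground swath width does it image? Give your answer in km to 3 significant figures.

294 km

Half-angle = 29.2°/2 = 14.6°.
Swath width ≈ 2h·tan(θ/2) = 2 × 565 × tan(14.6°) = 294.3 km.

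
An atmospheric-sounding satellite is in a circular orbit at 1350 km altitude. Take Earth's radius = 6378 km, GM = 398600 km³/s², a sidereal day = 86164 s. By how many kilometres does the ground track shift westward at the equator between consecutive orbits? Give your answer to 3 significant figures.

3140 km

Semi-major axis a = 6378 + 1350 = 7728 km. Period T = 2π√(a³/μ) = 2π√(7728³/398600) = 6761.0 s = 112.68 min.
During one orbit Earth rotates (6761.0 / 86164) × 360° = 28.25°.
At the equator that is 28.25° × (2π·6378/360) km/° = 28.25 × 111.3 = 3144 km.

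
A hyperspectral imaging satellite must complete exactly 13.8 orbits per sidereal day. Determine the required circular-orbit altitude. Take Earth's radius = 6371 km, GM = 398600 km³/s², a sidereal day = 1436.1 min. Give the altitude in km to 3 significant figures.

958 km

Required period T = 86166 / 13.8 = 6243.9 s.
From T = 2π√(a³/μ): a = (μ T²/4π²)^(1/3) = (398600 × 6243.9² / 4π²)^(1/3) = 7329 km.
Altitude h = a − R = 7329 − 6371 = 958 km.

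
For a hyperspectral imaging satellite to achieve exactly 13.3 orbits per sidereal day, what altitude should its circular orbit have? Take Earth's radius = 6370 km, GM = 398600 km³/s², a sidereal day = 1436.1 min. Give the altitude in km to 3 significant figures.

1140 km

Required period T = 86166 / 13.3 = 6478.6 s.
From T = 2π√(a³/μ): a = (μ T²/4π²)^(1/3) = (398600 × 6478.6² / 4π²)^(1/3) = 7511 km.
Altitude h = a − R = 7511 − 6370 = 1141 km.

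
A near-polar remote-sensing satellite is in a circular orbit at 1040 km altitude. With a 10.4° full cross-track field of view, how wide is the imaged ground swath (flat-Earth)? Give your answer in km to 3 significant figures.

189 km

Half-angle = 10.4°/2 = 5.2°.
Swath width ≈ 2h·tan(θ/2) = 2 × 1040 × tan(5.2°) = 189.3 km.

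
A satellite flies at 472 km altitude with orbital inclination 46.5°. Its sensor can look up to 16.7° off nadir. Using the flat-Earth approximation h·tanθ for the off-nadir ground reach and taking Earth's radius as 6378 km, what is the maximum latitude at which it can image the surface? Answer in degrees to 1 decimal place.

For a prograde orbit the ground track reaches latitude ±i = ±46.5°.
Sensor half-swath on the ground ≈ 472·tan(16.7°) = 142 km = 1.27° of latitude.
Maximum observable latitude ≈ 46.5 + 1.27 = 47.8°.

47.8°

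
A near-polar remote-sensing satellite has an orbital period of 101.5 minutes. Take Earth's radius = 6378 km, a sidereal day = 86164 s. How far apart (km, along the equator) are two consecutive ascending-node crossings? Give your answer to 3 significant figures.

T = 101.5 min = 6090.0 s.
During one orbit Earth rotates (6090.0 / 86164) × 360° = 25.44°.
At the equator that is 25.44° × (2π·6378/360) km/° = 25.44 × 111.3 = 2832 km.

2830 km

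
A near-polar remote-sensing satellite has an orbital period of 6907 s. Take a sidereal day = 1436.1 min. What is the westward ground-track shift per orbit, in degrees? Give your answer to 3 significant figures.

28.9°

During one orbit Earth rotates (6907.0 / 86166) × 360° = 28.86°.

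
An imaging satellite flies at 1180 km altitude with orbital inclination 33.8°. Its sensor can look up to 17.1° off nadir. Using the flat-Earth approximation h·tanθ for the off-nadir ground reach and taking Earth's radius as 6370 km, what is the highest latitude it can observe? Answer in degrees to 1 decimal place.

For a prograde orbit the ground track reaches latitude ±i = ±33.8°.
Sensor half-swath on the ground ≈ 1180·tan(17.1°) = 363 km = 3.27° of latitude.
Maximum observable latitude ≈ 33.8 + 3.27 = 37.1°.

37.1°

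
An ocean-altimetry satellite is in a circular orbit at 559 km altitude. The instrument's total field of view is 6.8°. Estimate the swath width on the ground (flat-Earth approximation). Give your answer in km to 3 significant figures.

Half-angle = 6.8°/2 = 3.4°.
Swath width ≈ 2h·tan(θ/2) = 2 × 559 × tan(3.4°) = 66.4 km.

66.4 km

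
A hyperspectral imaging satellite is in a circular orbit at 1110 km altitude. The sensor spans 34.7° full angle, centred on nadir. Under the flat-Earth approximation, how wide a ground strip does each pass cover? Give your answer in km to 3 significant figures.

Half-angle = 34.7°/2 = 17.35°.
Swath width ≈ 2h·tan(θ/2) = 2 × 1110 × tan(17.35°) = 693.6 km.

694 km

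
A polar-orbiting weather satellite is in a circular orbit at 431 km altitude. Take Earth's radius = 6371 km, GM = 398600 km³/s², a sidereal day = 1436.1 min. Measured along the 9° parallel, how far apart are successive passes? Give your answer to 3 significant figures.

2560 km

Semi-major axis a = 6371 + 431 = 6802 km. Period T = 2π√(a³/μ) = 2π√(6802³/398600) = 5583.0 s = 93.05 min.
Node shift per orbit = (5583.0/86166) × 360° = 23.33°.
Equatorial spacing = 23.33 × 111.2 km/° = 2594 km.
At 9° latitude, spacing = 2594 × cos(9°) = 2562 km.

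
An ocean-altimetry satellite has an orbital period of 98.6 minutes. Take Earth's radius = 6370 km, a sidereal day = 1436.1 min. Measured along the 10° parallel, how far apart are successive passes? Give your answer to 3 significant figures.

T = 98.6 min = 5916.0 s.
Node shift per orbit = (5916.0/86166) × 360° = 24.72°.
Equatorial spacing = 24.72 × 111.2 km/° = 2748 km.
At 10° latitude, spacing = 2748 × cos(10°) = 2706 km.

2710 km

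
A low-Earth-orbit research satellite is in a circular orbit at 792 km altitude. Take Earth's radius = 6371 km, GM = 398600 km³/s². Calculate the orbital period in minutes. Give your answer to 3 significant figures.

Semi-major axis a = 6371 + 792 = 7163 km. Period T = 2π√(a³/μ) = 2π√(7163³/398600) = 6033.3 s = 100.55 min.

101 min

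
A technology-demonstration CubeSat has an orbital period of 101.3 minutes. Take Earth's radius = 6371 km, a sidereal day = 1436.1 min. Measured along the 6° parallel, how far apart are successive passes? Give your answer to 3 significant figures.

2810 km

T = 101.3 min = 6078.0 s.
Node shift per orbit = (6078.0/86166) × 360° = 25.39°.
Equatorial spacing = 25.39 × 111.2 km/° = 2824 km.
At 6° latitude, spacing = 2824 × cos(6°) = 2808 km.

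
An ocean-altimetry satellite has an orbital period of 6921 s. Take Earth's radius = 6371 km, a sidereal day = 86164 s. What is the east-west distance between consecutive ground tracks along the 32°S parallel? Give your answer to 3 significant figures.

Node shift per orbit = (6921.0/86164) × 360° = 28.92°.
Equatorial spacing = 28.92 × 111.2 km/° = 3215 km.
At 32° latitude, spacing = 3215 × cos(32°) = 2727 km.

2730 km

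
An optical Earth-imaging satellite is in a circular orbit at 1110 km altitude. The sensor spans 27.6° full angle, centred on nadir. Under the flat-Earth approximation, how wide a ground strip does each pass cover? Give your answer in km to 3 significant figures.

Half-angle = 27.6°/2 = 13.8°.
Swath width ≈ 2h·tan(θ/2) = 2 × 1110 × tan(13.8°) = 545.3 km.

545 km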